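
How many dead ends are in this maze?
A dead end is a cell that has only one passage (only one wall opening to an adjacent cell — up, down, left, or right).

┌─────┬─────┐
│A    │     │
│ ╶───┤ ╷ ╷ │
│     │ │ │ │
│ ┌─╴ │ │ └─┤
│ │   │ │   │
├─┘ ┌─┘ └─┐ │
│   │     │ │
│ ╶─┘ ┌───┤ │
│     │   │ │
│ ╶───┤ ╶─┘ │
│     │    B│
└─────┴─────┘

Checking each cell for number of passages:

Dead ends found at positions:
  (0, 2)
  (1, 5)
  (2, 0)
  (3, 4)
  (4, 4)
  (5, 2)
Total dead ends: 6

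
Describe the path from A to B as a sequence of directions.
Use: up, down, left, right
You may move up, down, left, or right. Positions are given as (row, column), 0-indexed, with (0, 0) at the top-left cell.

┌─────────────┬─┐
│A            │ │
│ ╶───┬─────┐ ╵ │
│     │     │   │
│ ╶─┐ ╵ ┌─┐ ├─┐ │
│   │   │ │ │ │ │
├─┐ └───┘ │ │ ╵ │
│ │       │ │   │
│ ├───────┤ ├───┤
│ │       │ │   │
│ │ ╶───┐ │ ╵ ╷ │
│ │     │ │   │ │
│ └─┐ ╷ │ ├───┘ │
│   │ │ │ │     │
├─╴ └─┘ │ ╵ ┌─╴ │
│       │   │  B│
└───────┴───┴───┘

Finding the path and converting it to directions:
Path through cells: (0,0) → (1,0) → (1,1) → (1,2) → (2,2) → (2,3) → (1,3) → (1,4) → (1,5) → (2,5) → (3,5) → (4,5) → (5,5) → (5,6) → (4,6) → (4,7) → (5,7) → (6,7) → (7,7)
Directions: down, right, right, down, right, up, right, right, down, down, down, down, right, up, right, down, down, down

Solution:

┌─────────────┬─┐
│A            │ │
│ ╶───┬─────┐ ╵ │
│↳ → ↓│↱ → ↓│   │
│ ╶─┐ ╵ ┌─┐ ├─┐ │
│   │↳ ↑│ │↓│ │ │
├─┐ └───┘ │ │ ╵ │
│ │       │↓│   │
│ ├───────┤ ├───┤
│ │       │↓│↱ ↓│
│ │ ╶───┐ │ ╵ ╷ │
│ │     │ │↳ ↑│↓│
│ └─┐ ╷ │ ├───┘ │
│   │ │ │ │    ↓│
├─╴ └─┘ │ ╵ ┌─╴ │
│       │   │  B│
└───────┴───┴───┘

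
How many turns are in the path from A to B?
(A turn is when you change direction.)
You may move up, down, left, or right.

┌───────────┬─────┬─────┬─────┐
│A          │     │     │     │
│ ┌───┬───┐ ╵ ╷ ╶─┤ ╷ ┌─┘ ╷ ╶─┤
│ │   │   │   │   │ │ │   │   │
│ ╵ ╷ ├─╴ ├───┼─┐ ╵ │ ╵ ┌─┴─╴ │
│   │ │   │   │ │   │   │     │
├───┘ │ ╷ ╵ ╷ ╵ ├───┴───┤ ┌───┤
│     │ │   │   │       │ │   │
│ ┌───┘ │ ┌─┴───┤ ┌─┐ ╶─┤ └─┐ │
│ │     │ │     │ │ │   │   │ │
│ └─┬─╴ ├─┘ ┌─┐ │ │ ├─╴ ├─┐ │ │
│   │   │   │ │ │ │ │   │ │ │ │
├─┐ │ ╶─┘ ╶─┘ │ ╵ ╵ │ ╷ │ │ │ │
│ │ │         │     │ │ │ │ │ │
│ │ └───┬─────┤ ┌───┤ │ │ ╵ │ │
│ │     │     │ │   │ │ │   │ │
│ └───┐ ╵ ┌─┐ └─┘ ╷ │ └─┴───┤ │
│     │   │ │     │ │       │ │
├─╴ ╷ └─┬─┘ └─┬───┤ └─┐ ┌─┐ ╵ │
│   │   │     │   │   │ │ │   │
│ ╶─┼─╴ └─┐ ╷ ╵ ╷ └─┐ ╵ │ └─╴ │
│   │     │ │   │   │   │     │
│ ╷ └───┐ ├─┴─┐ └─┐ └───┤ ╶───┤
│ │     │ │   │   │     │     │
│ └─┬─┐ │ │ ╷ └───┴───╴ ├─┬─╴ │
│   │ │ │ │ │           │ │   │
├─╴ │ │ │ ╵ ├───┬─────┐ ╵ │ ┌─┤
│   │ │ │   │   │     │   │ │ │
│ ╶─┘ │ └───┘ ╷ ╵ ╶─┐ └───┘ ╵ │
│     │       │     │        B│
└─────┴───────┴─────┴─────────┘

Directions: down, down, right, up, right, down, down, left, left, down, down, right, down, down, right, right, down, right, up, right, right, down, right, right, up, right, down, down, right, down, right, up, up, right, right, down, right, down, left, left, down, right, right, down, left, down, down, right
Number of turns: 33

Solution:

┌───────────┬─────┬─────┬─────┐
│A          │     │     │     │
│ ┌───┬───┐ ╵ ╷ ╶─┤ ╷ ┌─┘ ╷ ╶─┤
│↓│↱ ↓│   │   │   │ │ │   │   │
│ ╵ ╷ ├─╴ ├───┼─┐ ╵ │ ╵ ┌─┴─╴ │
│↳ ↑│↓│   │   │ │   │   │     │
├───┘ │ ╷ ╵ ╷ ╵ ├───┴───┤ ┌───┤
│↓ ← ↲│ │   │   │       │ │   │
│ ┌───┘ │ ┌─┴───┤ ┌─┐ ╶─┤ └─┐ │
│↓│     │ │     │ │ │   │   │ │
│ └─┬─╴ ├─┘ ┌─┐ │ │ ├─╴ ├─┐ │ │
│↳ ↓│   │   │ │ │ │ │   │ │ │ │
├─┐ │ ╶─┘ ╶─┘ │ ╵ ╵ │ ╷ │ │ │ │
│ │↓│         │     │ │ │ │ │ │
│ │ └───┬─────┤ ┌───┤ │ │ ╵ │ │
│ │↳ → ↓│↱ → ↓│ │↱ ↓│ │ │   │ │
│ └───┐ ╵ ┌─┐ └─┘ ╷ │ └─┴───┤ │
│     │↳ ↑│ │↳ → ↑│↓│  ↱ → ↓│ │
├─╴ ╷ └─┬─┘ └─┬───┤ └─┐ ┌─┐ ╵ │
│   │   │     │   │↳ ↓│↑│ │↳ ↓│
│ ╶─┼─╴ └─┐ ╷ ╵ ╷ └─┐ ╵ │ └─╴ │
│   │     │ │   │   │↳ ↑│↓ ← ↲│
│ ╷ └───┐ ├─┴─┐ └─┐ └───┤ ╶───┤
│ │     │ │   │   │     │↳ → ↓│
│ └─┬─┐ │ │ ╷ └───┴───╴ ├─┬─╴ │
│   │ │ │ │ │           │ │↓ ↲│
├─╴ │ │ │ ╵ ├───┬─────┐ ╵ │ ┌─┤
│   │ │ │   │   │     │   │↓│ │
│ ╶─┘ │ └───┘ ╷ ╵ ╶─┐ └───┘ ╵ │
│     │       │     │      ↳ B│
└─────┴───────┴─────┴─────────┘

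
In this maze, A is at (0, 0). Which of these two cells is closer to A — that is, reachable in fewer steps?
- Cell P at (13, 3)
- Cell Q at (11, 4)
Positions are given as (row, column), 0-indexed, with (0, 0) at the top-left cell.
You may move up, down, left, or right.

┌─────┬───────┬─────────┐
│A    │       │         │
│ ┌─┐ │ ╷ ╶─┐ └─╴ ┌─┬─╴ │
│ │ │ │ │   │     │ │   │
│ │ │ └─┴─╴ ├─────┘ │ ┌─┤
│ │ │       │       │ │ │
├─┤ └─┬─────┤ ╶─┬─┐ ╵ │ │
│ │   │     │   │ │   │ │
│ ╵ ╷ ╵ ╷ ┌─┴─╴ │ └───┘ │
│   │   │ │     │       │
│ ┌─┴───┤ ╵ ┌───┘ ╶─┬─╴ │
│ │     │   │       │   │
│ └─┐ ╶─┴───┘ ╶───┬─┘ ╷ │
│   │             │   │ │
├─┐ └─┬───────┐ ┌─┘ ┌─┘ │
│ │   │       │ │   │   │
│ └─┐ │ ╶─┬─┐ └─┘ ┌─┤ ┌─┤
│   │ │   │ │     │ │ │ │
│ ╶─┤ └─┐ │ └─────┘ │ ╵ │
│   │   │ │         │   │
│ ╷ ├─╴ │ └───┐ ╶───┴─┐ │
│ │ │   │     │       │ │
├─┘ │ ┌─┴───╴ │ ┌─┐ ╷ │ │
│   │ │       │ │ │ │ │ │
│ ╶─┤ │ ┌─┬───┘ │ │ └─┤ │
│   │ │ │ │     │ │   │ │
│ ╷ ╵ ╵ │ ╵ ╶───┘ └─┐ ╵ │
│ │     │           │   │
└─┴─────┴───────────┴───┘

Shortest path A → P at (13, 3): 58 steps
Shortest path A → Q at (11, 4): 61 steps

P is closer (58 steps vs 61 steps).

Path to P:

┌─────┬───────┬─────────┐
│A → ↓│  ↱ → ↓│  ↱ → → ↓│
│ ┌─┐ │ ╷ ╶─┐ └─╴ ┌─┬─╴ │
│ │ │↓│ │↑ ↰│↳ → ↑│ │↓ ↲│
│ │ │ └─┴─╴ ├─────┘ │ ┌─┤
│ │ │↳ → → ↑│↓ ← ← ↰│↓│ │
├─┤ └─┬─────┤ ╶─┬─┐ ╵ │ │
│ │↓ ↰│↓ ↰  │↳ ↓│ │↑ ↲│ │
│ ╵ ╷ ╵ ╷ ┌─┴─╴ │ └───┘ │
│↓ ↲│↑ ↲│↑│↓ ← ↲│       │
│ ┌─┴───┤ ╵ ┌───┘ ╶─┬─╴ │
│↓│     │↑ ↲│       │   │
│ └─┐ ╶─┴───┘ ╶───┬─┘ ╷ │
│↳ ↓│             │   │ │
├─┐ └─┬───────┐ ┌─┘ ┌─┘ │
│ │↳ ↓│       │ │   │   │
│ └─┐ │ ╶─┬─┐ └─┘ ┌─┤ ┌─┤
│   │↓│   │ │     │ │ │ │
│ ╶─┤ └─┐ │ └─────┘ │ ╵ │
│   │↳ ↓│ │         │   │
│ ╷ ├─╴ │ └───┐ ╶───┴─┐ │
│ │ │↓ ↲│     │       │ │
├─┘ │ ┌─┴───╴ │ ┌─┐ ╷ │ │
│   │↓│       │ │ │ │ │ │
│ ╶─┤ │ ┌─┬───┘ │ │ └─┤ │
│   │↓│ │ │     │ │   │ │
│ ╷ ╵ ╵ │ ╵ ╶───┘ └─┐ ╵ │
│ │  ↳ P│           │   │
└─┴─────┴───────────┴───┘

Path to Q:

┌─────┬───────┬─────────┐
│A → ↓│  ↱ → ↓│  ↱ → → ↓│
│ ┌─┐ │ ╷ ╶─┐ └─╴ ┌─┬─╴ │
│ │ │↓│ │↑ ↰│↳ → ↑│ │↓ ↲│
│ │ │ └─┴─╴ ├─────┘ │ ┌─┤
│ │ │↳ → → ↑│↓ ← ← ↰│↓│ │
├─┤ └─┬─────┤ ╶─┬─┐ ╵ │ │
│ │↓ ↰│↓ ↰  │↳ ↓│ │↑ ↲│ │
│ ╵ ╷ ╵ ╷ ┌─┴─╴ │ └───┘ │
│↓ ↲│↑ ↲│↑│↓ ← ↲│       │
│ ┌─┴───┤ ╵ ┌───┘ ╶─┬─╴ │
│↓│     │↑ ↲│       │   │
│ └─┐ ╶─┴───┘ ╶───┬─┘ ╷ │
│↳ ↓│             │   │ │
├─┐ └─┬───────┐ ┌─┘ ┌─┘ │
│ │↳ ↓│       │ │   │   │
│ └─┐ │ ╶─┬─┐ └─┘ ┌─┤ ┌─┤
│   │↓│   │ │     │ │ │ │
│ ╶─┤ └─┐ │ └─────┘ │ ╵ │
│   │↳ ↓│ │         │   │
│ ╷ ├─╴ │ └───┐ ╶───┴─┐ │
│ │ │↓ ↲│     │       │ │
├─┘ │ ┌─┴───╴ │ ┌─┐ ╷ │ │
│   │↓│↱ Q    │ │ │ │ │ │
│ ╶─┤ │ ┌─┬───┘ │ │ └─┤ │
│   │↓│↑│ │     │ │   │ │
│ ╷ ╵ ╵ │ ╵ ╶───┘ └─┐ ╵ │
│ │  ↳ ↑│           │   │
└─┴─────┴───────────┴───┘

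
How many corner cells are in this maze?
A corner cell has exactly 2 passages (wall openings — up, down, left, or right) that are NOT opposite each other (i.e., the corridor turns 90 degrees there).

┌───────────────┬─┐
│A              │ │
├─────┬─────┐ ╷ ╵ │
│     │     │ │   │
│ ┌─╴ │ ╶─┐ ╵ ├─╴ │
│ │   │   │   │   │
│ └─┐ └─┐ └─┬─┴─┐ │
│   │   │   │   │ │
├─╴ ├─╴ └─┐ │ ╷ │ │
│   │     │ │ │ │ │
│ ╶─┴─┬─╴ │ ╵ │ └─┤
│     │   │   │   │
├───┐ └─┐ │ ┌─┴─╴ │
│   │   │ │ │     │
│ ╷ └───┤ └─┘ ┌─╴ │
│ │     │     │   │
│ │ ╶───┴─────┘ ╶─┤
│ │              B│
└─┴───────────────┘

Counting corner cells (2 non-opposite passages):
Total corners: 35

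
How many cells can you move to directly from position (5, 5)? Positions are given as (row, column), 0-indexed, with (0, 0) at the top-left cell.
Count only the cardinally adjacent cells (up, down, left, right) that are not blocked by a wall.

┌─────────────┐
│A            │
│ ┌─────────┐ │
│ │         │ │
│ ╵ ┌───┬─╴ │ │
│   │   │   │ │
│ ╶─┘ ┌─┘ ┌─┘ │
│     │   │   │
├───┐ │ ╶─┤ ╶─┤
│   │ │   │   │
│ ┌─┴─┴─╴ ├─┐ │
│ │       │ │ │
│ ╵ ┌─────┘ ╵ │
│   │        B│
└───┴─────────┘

Checking passable neighbors of (5, 5):
Neighbors: (6, 5)
Count: 1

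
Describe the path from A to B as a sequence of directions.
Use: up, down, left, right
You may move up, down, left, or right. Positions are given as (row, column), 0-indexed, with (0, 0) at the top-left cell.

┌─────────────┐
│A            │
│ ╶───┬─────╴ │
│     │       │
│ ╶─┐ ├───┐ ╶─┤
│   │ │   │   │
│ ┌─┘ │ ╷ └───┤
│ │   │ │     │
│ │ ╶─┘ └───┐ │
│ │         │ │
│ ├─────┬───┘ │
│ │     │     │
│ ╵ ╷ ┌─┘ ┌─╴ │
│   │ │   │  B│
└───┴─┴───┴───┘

Finding the path and converting it to directions:
Path through cells: (0,0) → (1,0) → (1,1) → (1,2) → (2,2) → (3,2) → (3,1) → (4,1) → (4,2) → (4,3) → (3,3) → (2,3) → (2,4) → (3,4) → (3,5) → (3,6) → (4,6) → (5,6) → (6,6)
Directions: down, right, right, down, down, left, down, right, right, up, up, right, down, right, right, down, down, down

Solution:

┌─────────────┐
│A            │
│ ╶───┬─────╴ │
│↳ → ↓│       │
│ ╶─┐ ├───┐ ╶─┤
│   │↓│↱ ↓│   │
│ ┌─┘ │ ╷ └───┤
│ │↓ ↲│↑│↳ → ↓│
│ │ ╶─┘ └───┐ │
│ │↳ → ↑    │↓│
│ ├─────┬───┘ │
│ │     │    ↓│
│ ╵ ╷ ┌─┘ ┌─╴ │
│   │ │   │  B│
└───┴─┴───┴───┘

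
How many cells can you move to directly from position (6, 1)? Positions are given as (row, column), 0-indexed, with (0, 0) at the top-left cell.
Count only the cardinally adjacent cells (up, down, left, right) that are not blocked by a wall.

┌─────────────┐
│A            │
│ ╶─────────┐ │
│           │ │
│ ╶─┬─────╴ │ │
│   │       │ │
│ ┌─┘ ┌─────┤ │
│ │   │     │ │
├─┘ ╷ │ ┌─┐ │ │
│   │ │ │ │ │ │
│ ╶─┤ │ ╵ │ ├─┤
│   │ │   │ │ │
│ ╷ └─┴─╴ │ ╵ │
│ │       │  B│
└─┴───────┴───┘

Checking passable neighbors of (6, 1):
Neighbors: (5, 1), (6, 2)
Count: 2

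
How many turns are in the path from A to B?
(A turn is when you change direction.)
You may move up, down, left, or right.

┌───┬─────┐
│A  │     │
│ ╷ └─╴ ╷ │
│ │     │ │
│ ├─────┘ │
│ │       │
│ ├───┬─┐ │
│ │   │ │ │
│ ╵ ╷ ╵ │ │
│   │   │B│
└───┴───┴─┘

Directions: right, down, right, right, up, right, down, down, down, down
Number of turns: 5

Solution:

┌───┬─────┐
│A ↓│  ↱ ↓│
│ ╷ └─╴ ╷ │
│ │↳ → ↑│↓│
│ ├─────┘ │
│ │      ↓│
│ ├───┬─┐ │
│ │   │ │↓│
│ ╵ ╷ ╵ │ │
│   │   │B│
└───┴───┴─┘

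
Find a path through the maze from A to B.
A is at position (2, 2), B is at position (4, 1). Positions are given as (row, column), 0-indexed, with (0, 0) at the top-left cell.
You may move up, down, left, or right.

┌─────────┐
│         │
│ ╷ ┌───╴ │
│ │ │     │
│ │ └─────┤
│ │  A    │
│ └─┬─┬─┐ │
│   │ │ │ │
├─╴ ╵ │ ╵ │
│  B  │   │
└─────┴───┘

Finding the shortest path from (2, 2) to (4, 1):
Path length: 9 steps
Directions: left → up → up → left → down → down → down → right → down

Solution:

┌─────────┐
│↓ ↰      │
│ ╷ ┌───╴ │
│↓│↑│     │
│ │ └─────┤
│↓│↑ A    │
│ └─┬─┬─┐ │
│↳ ↓│ │ │ │
├─╴ ╵ │ ╵ │
│  B  │   │
└─────┴───┘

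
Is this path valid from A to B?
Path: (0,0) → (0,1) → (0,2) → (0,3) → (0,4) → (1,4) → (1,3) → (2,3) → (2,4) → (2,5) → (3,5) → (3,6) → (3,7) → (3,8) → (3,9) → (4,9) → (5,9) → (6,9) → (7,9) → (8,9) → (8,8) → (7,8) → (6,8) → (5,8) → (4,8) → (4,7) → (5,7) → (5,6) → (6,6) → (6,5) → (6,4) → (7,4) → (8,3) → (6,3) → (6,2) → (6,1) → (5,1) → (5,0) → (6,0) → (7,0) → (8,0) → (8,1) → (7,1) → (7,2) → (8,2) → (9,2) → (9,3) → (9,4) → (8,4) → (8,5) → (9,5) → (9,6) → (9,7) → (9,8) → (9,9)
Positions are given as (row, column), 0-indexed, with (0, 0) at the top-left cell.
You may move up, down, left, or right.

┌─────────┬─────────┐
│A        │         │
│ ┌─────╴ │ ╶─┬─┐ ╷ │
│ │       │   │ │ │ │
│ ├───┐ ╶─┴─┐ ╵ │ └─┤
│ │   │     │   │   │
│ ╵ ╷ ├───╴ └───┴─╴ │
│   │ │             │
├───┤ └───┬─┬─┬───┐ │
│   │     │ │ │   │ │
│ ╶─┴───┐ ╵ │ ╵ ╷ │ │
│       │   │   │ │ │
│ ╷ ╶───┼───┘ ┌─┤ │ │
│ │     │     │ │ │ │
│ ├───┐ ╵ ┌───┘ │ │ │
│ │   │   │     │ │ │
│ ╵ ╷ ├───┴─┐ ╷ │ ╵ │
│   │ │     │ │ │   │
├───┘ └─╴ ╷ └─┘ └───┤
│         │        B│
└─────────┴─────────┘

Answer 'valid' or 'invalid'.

Checking path validity:
Result: Invalid move at step 32: cannot move from (7, 4) to (8, 3).

invalid

Correct solution:

┌─────────┬─────────┐
│A → → → ↓│         │
│ ┌─────╴ │ ╶─┬─┐ ╷ │
│ │    ↓ ↲│   │ │ │ │
│ ├───┐ ╶─┴─┐ ╵ │ └─┤
│ │   │↳ → ↓│   │   │
│ ╵ ╷ ├───╴ └───┴─╴ │
│   │ │    ↳ → → → ↓│
├───┤ └───┬─┬─┬───┐ │
│   │     │ │ │↓ ↰│↓│
│ ╶─┴───┐ ╵ │ ╵ ╷ │ │
│↓ ↰    │   │↓ ↲│↑│↓│
│ ╷ ╶───┼───┘ ┌─┤ │ │
│↓│↑ ← ↰│↓ ← ↲│ │↑│↓│
│ ├───┐ ╵ ┌───┘ │ │ │
│↓│↱ ↓│↑ ↲│     │↑│↓│
│ ╵ ╷ ├───┴─┐ ╷ │ ╵ │
│↳ ↑│↓│  ↱ ↓│ │ │↑ ↲│
├───┘ └─╴ ╷ └─┘ └───┤
│    ↳ → ↑│↳ → → → B│
└─────────┴─────────┘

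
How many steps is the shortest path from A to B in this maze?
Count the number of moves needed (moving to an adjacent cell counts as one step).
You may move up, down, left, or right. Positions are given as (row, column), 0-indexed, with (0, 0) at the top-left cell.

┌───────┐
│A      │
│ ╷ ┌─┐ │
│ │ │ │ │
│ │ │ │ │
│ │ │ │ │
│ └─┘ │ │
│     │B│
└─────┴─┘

Using BFS to find shortest path:
Start: (0, 0), End: (3, 3)
Path found:
(0,0) → (0,1) → (0,2) → (0,3) → (1,3) → (2,3) → (3,3)
Number of steps: 6

Solution:

┌───────┐
│A → → ↓│
│ ╷ ┌─┐ │
│ │ │ │↓│
│ │ │ │ │
│ │ │ │↓│
│ └─┘ │ │
│     │B│
└─────┴─┘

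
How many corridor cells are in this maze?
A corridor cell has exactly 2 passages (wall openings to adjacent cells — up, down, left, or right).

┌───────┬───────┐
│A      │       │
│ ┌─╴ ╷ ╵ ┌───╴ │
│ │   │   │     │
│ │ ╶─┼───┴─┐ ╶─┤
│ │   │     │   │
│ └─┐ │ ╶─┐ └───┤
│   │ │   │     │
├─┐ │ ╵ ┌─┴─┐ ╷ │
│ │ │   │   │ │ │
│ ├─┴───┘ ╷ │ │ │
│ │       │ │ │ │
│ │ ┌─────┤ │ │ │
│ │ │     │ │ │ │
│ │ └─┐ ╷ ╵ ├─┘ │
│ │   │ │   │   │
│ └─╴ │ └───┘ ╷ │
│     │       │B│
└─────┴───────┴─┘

Counting cells with exactly 2 passages:
Total corridor cells: 58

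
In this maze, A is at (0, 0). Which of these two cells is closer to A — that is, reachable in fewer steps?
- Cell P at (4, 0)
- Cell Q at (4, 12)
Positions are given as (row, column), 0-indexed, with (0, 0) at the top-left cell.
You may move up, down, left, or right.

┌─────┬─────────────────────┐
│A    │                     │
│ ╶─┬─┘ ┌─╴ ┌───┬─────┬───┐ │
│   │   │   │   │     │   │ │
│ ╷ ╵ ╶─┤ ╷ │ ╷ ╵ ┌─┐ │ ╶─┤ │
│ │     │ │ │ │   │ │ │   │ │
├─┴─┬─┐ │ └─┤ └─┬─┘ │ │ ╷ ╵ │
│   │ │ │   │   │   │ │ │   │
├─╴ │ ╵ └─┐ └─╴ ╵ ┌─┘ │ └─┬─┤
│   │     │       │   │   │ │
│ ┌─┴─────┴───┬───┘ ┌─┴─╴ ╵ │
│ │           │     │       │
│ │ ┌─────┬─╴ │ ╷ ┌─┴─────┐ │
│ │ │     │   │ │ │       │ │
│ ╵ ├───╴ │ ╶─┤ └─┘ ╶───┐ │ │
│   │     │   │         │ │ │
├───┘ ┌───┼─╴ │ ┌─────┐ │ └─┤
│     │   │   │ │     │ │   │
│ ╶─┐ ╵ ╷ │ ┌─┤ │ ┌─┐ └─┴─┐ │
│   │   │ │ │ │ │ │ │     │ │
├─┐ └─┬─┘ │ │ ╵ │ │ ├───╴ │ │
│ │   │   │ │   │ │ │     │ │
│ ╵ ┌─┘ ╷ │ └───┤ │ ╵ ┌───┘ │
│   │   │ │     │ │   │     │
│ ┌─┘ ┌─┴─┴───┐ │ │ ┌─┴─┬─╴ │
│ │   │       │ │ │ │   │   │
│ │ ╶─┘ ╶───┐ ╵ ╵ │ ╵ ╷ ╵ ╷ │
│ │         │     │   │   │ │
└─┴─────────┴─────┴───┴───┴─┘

Shortest path A → P at (4, 0): 98 steps
Shortest path A → Q at (4, 12): 26 steps

Q is closer (26 steps vs 98 steps).

Path to P:

┌─────┬─────────────────────┐
│A    │↱ → ↓                │
│ ╶─┬─┘ ┌─╴ ┌───┬─────┬───┐ │
│↳ ↓│↱ ↑│↓ ↲│↱ ↓│↱ → ↓│   │ │
│ ╷ ╵ ╶─┤ ╷ │ ╷ ╵ ┌─┐ │ ╶─┤ │
│ │↳ ↑  │↓│ │↑│↳ ↑│ │↓│   │ │
├─┴─┬─┐ │ └─┤ └─┬─┘ │ │ ╷ ╵ │
│   │ │ │↳ ↓│↑ ↰│   │↓│ │   │
├─╴ │ ╵ └─┐ └─╴ ╵ ┌─┘ │ └─┬─┤
│P  │     │↳ → ↑  │↓ ↲│   │ │
│ ┌─┴─────┴───┬───┘ ┌─┴─╴ ╵ │
│↑│↓ ← ← ← ← ↰│↓ ← ↲│       │
│ │ ┌─────┬─╴ │ ╷ ┌─┴─────┐ │
│↑│↓│     │↱ ↑│↓│ │↱ → → ↓│ │
│ ╵ ├───╴ │ ╶─┤ └─┘ ╶───┐ │ │
│↑ ↲│     │↑ ↰│↳ → ↑    │↓│ │
├───┘ ┌───┼─╴ │ ┌─────┐ │ └─┤
│     │   │↱ ↑│ │↓ ← ↰│ │↳ ↓│
│ ╶─┐ ╵ ╷ │ ┌─┤ │ ┌─┐ └─┴─┐ │
│   │   │ │↑│ │ │↓│ │↑ ← ↰│↓│
├─┐ └─┬─┘ │ │ ╵ │ │ ├───╴ │ │
│ │   │   │↑│   │↓│ │↱ → ↑│↓│
│ ╵ ┌─┘ ╷ │ └───┤ │ ╵ ┌───┘ │
│   │   │ │↑ ← ↰│↓│↱ ↑│    ↓│
│ ┌─┘ ┌─┴─┴───┐ │ │ ┌─┴─┬─╴ │
│ │   │       │↑│↓│↑│↓ ↰│↓ ↲│
│ │ ╶─┘ ╶───┐ ╵ ╵ │ ╵ ╷ ╵ ╷ │
│ │         │  ↑ ↲│↑ ↲│↑ ↲│ │
└─┴─────────┴─────┴───┴───┴─┘

Path to Q:

┌─────┬─────────────────────┐
│A    │↱ → → → → → → → → → ↓│
│ ╶─┬─┘ ┌─╴ ┌───┬─────┬───┐ │
│↳ ↓│↱ ↑│   │   │     │   │↓│
│ ╷ ╵ ╶─┤ ╷ │ ╷ ╵ ┌─┐ │ ╶─┤ │
│ │↳ ↑  │ │ │ │   │ │ │↓ ↰│↓│
├─┴─┬─┐ │ └─┤ └─┬─┘ │ │ ╷ ╵ │
│   │ │ │   │   │   │ │↓│↑ ↲│
├─╴ │ ╵ └─┐ └─╴ ╵ ┌─┘ │ └─┬─┤
│   │     │       │   │↳ Q│ │
│ ┌─┴─────┴───┬───┘ ┌─┴─╴ ╵ │
│ │           │     │       │
│ │ ┌─────┬─╴ │ ╷ ┌─┴─────┐ │
│ │ │     │   │ │ │       │ │
│ ╵ ├───╴ │ ╶─┤ └─┘ ╶───┐ │ │
│   │     │   │         │ │ │
├───┘ ┌───┼─╴ │ ┌─────┐ │ └─┤
│     │   │   │ │     │ │   │
│ ╶─┐ ╵ ╷ │ ┌─┤ │ ┌─┐ └─┴─┐ │
│   │   │ │ │ │ │ │ │     │ │
├─┐ └─┬─┘ │ │ ╵ │ │ ├───╴ │ │
│ │   │   │ │   │ │ │     │ │
│ ╵ ┌─┘ ╷ │ └───┤ │ ╵ ┌───┘ │
│   │   │ │     │ │   │     │
│ ┌─┘ ┌─┴─┴───┐ │ │ ┌─┴─┬─╴ │
│ │   │       │ │ │ │   │   │
│ │ ╶─┘ ╶───┐ ╵ ╵ │ ╵ ╷ ╵ ╷ │
│ │         │     │   │   │ │
└─┴─────────┴─────┴───┴───┴─┘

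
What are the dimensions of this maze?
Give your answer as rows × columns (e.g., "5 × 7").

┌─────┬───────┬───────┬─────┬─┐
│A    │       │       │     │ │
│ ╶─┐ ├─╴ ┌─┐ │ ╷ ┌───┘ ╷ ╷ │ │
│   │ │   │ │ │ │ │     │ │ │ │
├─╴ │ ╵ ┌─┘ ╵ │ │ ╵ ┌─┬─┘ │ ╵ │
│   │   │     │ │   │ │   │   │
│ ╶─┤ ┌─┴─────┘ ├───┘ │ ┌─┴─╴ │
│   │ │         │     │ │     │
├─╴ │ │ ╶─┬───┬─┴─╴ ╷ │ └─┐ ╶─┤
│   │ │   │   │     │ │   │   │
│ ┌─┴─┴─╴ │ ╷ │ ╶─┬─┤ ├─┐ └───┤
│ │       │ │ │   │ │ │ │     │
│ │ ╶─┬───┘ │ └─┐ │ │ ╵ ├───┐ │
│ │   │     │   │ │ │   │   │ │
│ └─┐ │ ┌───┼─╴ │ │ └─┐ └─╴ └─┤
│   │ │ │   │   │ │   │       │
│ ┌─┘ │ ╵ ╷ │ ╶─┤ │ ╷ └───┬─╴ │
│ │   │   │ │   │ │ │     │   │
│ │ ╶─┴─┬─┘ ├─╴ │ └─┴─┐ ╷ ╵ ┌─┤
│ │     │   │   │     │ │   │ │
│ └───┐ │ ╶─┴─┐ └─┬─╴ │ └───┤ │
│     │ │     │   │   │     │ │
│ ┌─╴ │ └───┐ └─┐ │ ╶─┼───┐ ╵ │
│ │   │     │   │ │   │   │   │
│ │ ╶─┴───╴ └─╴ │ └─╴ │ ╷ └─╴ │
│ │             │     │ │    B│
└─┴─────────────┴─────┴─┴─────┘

Counting the maze dimensions:
Rows (vertical): 13
Columns (horizontal): 15
Dimensions: 13 × 15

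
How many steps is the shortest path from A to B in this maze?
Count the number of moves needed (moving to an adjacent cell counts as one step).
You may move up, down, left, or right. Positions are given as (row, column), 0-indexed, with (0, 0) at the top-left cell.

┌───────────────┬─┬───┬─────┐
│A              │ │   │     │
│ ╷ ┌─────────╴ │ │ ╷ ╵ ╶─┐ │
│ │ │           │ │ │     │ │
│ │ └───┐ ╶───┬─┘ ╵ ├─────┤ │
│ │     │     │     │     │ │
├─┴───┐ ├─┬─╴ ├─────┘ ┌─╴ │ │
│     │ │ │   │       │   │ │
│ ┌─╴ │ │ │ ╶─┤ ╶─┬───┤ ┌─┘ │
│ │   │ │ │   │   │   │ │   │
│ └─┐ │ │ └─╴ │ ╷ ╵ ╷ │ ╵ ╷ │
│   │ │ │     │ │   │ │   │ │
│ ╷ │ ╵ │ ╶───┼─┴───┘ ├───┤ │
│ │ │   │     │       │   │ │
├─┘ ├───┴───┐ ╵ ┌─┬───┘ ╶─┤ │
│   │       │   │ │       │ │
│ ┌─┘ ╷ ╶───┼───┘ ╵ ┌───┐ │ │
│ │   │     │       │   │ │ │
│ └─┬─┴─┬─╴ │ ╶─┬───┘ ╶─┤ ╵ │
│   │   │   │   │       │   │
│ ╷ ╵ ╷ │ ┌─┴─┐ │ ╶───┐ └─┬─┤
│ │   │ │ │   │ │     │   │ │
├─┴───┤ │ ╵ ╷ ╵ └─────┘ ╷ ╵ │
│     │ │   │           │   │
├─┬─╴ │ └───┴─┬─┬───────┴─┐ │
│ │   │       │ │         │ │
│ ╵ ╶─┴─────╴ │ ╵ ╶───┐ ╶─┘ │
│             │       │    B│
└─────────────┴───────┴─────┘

Using BFS to find shortest path:
Start: (0, 0), End: (13, 13)
Path found:
(0,0) → (0,1) → (0,2) → (0,3) → (0,4) → (0,5) → (0,6) → (0,7) → (1,7) → (1,6) → (1,5) → (1,4) → (2,4) → (2,5) → (2,6) → (3,6) → (3,5) → (4,5) → (4,6) → (5,6) → (5,5) → (5,4) → (6,4) → (6,5) → (6,6) → (7,6) → (7,7) → (6,7) → (6,8) → (6,9) → (6,10) → (5,10) → (4,10) → (4,9) → (5,9) → (5,8) → (4,8) → (4,7) → (3,7) → (3,8) → (3,9) → (3,10) → (2,10) → (2,11) → (2,12) → (3,12) → (3,11) → (4,11) → (5,11) → (5,12) → (4,12) → (4,13) → (5,13) → (6,13) → (7,13) → (8,13) → (9,13) → (9,12) → (8,12) → (7,12) → (7,11) → (7,10) → (7,9) → (8,9) → (8,8) → (8,7) → (8,6) → (9,6) → (9,7) → (10,7) → (11,7) → (11,8) → (11,9) → (11,10) → (11,11) → (10,11) → (10,12) → (11,12) → (11,13) → (12,13) → (13,13)
Number of steps: 80

Solution:

┌───────────────┬─┬───┬─────┐
│A → → → → → → ↓│ │   │     │
│ ╷ ┌─────────╴ │ │ ╷ ╵ ╶─┐ │
│ │ │    ↓ ← ← ↲│ │ │     │ │
│ │ └───┐ ╶───┬─┘ ╵ ├─────┤ │
│ │     │↳ → ↓│     │↱ → ↓│ │
├─┴───┐ ├─┬─╴ ├─────┘ ┌─╴ │ │
│     │ │ │↓ ↲│↱ → → ↑│↓ ↲│ │
│ ┌─╴ │ │ │ ╶─┤ ╶─┬───┤ ┌─┘ │
│ │   │ │ │↳ ↓│↑ ↰│↓ ↰│↓│↱ ↓│
│ └─┐ │ │ └─╴ │ ╷ ╵ ╷ │ ╵ ╷ │
│   │ │ │↓ ← ↲│ │↑ ↲│↑│↳ ↑│↓│
│ ╷ │ ╵ │ ╶───┼─┴───┘ ├───┤ │
│ │ │   │↳ → ↓│↱ → → ↑│   │↓│
├─┘ ├───┴───┐ ╵ ┌─┬───┘ ╶─┤ │
│   │       │↳ ↑│ │↓ ← ← ↰│↓│
│ ┌─┘ ╷ ╶───┼───┘ ╵ ┌───┐ │ │
│ │   │     │↓ ← ← ↲│   │↑│↓│
│ └─┬─┴─┬─╴ │ ╶─┬───┘ ╶─┤ ╵ │
│   │   │   │↳ ↓│       │↑ ↲│
│ ╷ ╵ ╷ │ ┌─┴─┐ │ ╶───┐ └─┬─┤
│ │   │ │ │   │↓│     │↱ ↓│ │
├─┴───┤ │ ╵ ╷ ╵ └─────┘ ╷ ╵ │
│     │ │   │  ↳ → → → ↑│↳ ↓│
├─┬─╴ │ └───┴─┬─┬───────┴─┐ │
│ │   │       │ │         │↓│
│ ╵ ╶─┴─────╴ │ ╵ ╶───┐ ╶─┘ │
│             │       │    B│
└─────────────┴───────┴─────┘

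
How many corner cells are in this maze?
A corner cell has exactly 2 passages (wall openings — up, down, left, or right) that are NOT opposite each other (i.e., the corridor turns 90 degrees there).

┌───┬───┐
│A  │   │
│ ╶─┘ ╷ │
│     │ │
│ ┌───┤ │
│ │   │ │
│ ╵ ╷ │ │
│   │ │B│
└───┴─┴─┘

Counting corner cells (2 non-opposite passages):
Total corners: 8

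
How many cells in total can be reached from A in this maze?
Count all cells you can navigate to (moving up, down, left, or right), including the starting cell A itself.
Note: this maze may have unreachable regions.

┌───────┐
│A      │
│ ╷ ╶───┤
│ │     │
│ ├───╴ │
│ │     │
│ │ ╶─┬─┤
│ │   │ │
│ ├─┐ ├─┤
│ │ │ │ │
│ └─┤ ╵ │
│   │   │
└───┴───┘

Using BFS/flood-fill to find all reachable cells from A:
Maze size: 6 × 4 = 24 total cells
2 cell(s) are walled off and cannot be reached from A.
Reachable cells: 22

Reachable region (· marks reachable cells):

┌───────┐
│A · · ·│
│ ╷ ╶───┤
│·│· · ·│
│ ├───╴ │
│·│· · ·│
│ │ ╶─┬─┤
│·│· ·│ │
│ ├─┐ ├─┤
│·│ │·│·│
│ └─┤ ╵ │
│· ·│· ·│
└───┴───┘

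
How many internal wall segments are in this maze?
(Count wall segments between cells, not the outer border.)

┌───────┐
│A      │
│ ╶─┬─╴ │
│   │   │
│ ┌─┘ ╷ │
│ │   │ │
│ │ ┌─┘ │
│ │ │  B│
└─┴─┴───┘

Counting internal wall segments:
Total internal walls: 9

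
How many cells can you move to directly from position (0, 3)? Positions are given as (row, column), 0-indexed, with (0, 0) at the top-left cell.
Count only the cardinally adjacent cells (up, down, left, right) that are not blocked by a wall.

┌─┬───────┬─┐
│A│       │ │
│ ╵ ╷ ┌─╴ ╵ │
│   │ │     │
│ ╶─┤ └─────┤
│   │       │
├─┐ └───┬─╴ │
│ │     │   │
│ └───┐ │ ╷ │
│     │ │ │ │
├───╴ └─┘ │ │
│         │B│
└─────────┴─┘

Checking passable neighbors of (0, 3):
Neighbors: (0, 2), (0, 4)
Count: 2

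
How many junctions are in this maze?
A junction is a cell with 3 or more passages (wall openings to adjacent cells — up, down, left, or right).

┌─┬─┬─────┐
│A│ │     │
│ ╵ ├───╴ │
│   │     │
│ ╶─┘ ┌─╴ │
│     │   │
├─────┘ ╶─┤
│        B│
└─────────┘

Checking each cell for number of passages:

Junctions found (3+ passages):
  (1, 0): 3 passages
  (1, 4): 3 passages
  (3, 3): 3 passages
Total junctions: 3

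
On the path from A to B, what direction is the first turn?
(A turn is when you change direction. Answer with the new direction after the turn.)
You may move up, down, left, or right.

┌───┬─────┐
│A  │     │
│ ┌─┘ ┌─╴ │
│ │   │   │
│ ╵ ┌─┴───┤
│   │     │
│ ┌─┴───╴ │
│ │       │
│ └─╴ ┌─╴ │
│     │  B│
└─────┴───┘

Directions: down, down, down, down, right, right, up, right, right, down
First turn direction: right

Solution:

┌───┬─────┐
│A  │     │
│ ┌─┘ ┌─╴ │
│↓│   │   │
│ ╵ ┌─┴───┤
│↓  │     │
│ ┌─┴───╴ │
│↓│  ↱ → ↓│
│ └─╴ ┌─╴ │
│↳ → ↑│  B│
└─────┴───┘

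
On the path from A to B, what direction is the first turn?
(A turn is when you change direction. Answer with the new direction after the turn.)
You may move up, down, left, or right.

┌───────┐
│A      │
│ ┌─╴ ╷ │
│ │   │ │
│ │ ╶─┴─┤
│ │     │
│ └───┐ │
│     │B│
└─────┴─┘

Directions: right, right, down, left, down, right, right, down
First turn direction: down

Solution:

┌───────┐
│A → ↓  │
│ ┌─╴ ╷ │
│ │↓ ↲│ │
│ │ ╶─┴─┤
│ │↳ → ↓│
│ └───┐ │
│     │B│
└─────┴─┘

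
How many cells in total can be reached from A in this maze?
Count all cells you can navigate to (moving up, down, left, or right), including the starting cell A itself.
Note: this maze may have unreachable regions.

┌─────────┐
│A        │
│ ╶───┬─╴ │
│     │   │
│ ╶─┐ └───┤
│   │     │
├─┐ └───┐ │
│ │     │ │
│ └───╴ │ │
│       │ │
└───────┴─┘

Using BFS/flood-fill to find all reachable cells from A:
Maze size: 5 × 5 = 25 total cells
All cells are reachable — the maze is fully connected.
Reachable cells: 25

Reachable region (· marks reachable cells):

┌─────────┐
│A · · · ·│
│ ╶───┬─╴ │
│· · ·│· ·│
│ ╶─┐ └───┤
│· ·│· · ·│
├─┐ └───┐ │
│·│· · ·│·│
│ └───╴ │ │
│· · · ·│·│
└───────┴─┘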